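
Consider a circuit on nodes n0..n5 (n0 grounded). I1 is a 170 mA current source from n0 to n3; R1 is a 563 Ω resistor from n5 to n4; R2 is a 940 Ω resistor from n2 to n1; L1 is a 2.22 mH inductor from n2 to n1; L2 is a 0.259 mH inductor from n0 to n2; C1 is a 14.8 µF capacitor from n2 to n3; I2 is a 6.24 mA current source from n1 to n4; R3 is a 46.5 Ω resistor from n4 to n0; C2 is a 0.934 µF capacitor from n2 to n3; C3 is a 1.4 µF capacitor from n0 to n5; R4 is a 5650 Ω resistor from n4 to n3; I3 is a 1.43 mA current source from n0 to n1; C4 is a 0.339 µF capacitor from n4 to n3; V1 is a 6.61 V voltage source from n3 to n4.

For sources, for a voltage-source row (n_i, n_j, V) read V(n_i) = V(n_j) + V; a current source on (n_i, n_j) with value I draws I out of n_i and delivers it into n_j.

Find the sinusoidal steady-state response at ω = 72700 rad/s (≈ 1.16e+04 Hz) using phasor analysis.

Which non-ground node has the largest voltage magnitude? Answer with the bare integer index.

MNA unknowns: 5 node voltages V₁..V_5 plus 1 source current (V1)
I1: z[0]−=0.17, z[3]+=0.17
R1: Y=0.001776+0.000j on G[5,4]
R2: Y=0.001064+0.000j on G[2,1]
L1: Y=0.000-0.006196j on G[2,1]
L2: Y=0.000-0.05311j on G[0,2]
C1: Y=0.000+1.076j on G[2,3]
I2: z[1]−=0.00624, z[4]+=0.00624
R3: Y=0.02151+0.000j on G[4,0]
C2: Y=0.000+0.06790j on G[2,3]
C3: Y=0.000+0.1018j on G[0,5]
R4: Y=0.0001770+0.000j on G[4,3]
I3: z[0]−=0.00143, z[1]+=0.00143
C4: Y=0.000+0.02465j on G[4,3]
V1: row V3−V4=6.61, i_V1 at 3,4
solve → V1=2.047+4.464j, V2=2.177+5.218j, V3=2.076+4.972j, V4=-4.534+4.972j, V5=0.08536+0.08062j
aux → i_V1=-0.1131-0.04729j

4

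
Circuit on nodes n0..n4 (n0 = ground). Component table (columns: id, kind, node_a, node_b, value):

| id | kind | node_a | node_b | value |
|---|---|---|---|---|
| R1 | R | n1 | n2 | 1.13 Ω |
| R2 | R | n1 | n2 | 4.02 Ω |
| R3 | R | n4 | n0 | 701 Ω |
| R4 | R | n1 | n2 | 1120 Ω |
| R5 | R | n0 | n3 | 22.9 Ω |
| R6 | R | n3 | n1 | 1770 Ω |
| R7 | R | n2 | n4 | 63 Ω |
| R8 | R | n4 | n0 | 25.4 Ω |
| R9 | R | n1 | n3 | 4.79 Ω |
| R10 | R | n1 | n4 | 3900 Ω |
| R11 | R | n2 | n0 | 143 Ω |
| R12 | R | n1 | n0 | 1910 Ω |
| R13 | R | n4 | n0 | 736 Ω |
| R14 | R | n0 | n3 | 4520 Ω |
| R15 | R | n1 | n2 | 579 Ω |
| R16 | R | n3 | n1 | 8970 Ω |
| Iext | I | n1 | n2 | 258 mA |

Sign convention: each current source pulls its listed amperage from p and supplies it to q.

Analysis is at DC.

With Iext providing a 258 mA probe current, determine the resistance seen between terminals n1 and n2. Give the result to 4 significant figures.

Apply KCL at each of the 4 non-ground nodes and solve the resulting linear system.
Node n1: branches {R1, R2, R4, R6, R9, R10, R12, R15, R16, Iext} → V_1 = -0.07480
Node n2: branches {R1, R2, R4, R7, R11, R15, Iext} → V_2 = 0.1498
Node n3: branches {R5, R6, R9, R14, R16} → V_3 = -0.06184
Node n4: branches {R3, R7, R8, R10, R13} → V_4 = 0.04047

R_eq = 0.8705 Ω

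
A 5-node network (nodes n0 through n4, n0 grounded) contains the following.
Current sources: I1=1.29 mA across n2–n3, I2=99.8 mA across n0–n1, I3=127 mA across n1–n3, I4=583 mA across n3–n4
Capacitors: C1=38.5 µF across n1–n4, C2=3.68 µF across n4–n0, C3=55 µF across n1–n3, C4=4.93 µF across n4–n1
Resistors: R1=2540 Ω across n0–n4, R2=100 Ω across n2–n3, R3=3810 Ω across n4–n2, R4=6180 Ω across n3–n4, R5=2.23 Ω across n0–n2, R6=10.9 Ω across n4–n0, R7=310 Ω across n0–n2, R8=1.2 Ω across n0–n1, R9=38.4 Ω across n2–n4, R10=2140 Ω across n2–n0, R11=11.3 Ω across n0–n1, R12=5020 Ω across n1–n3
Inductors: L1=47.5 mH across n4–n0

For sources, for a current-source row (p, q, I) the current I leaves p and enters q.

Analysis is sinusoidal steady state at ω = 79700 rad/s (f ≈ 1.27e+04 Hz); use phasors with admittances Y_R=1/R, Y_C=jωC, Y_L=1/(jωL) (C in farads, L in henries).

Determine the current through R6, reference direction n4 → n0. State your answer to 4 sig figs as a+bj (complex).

Element admittances at ω=79700 rad/s:
  I1: injects 0.00129 A into n3 (from n2)
  Y(C1) = 0.000+3.068j S between n1,n4
  Y(R1) = 0.0003937+0.000j S between n0,n4
  Y(R2) = 0.01000+0.000j S between n2,n3
  Y(R3) = 0.0002625+0.000j S between n4,n2
  Y(C2) = 0.000+0.2933j S between n4,n0
  I2: injects 0.0998 A into n1 (from n0)
  Y(R4) = 0.0001618+0.000j S between n3,n4
  Y(R5) = 0.4484+0.000j S between n0,n2
  Y(R6) = 0.09174+0.000j S between n4,n0
  Y(R7) = 0.003226+0.000j S between n0,n2
  Y(R8) = 0.8333+0.000j S between n0,n1
  Y(R9) = 0.02604+0.000j S between n2,n4
  Y(L1) = 0.000-0.0002641j S between n4,n0
  Y(C3) = 0.000+4.383j S between n1,n3
  I3: injects 0.127 A into n3 (from n1)
  Y(R10) = 0.0004673+0.000j S between n2,n0
  Y(R11) = 0.08850+0.000j S between n0,n1
  Y(C4) = 0.000+0.3929j S between n4,n1
  Y(R12) = 0.0001992+0.000j S between n1,n3
  I4: injects 0.583 A into n4 (from n3)
Assemble and solve the 4×4 MNA system:
  V(n1)=0.05364+0.0009971j  V(n2)=0.001373-0.006075j  V(n3)=0.05337+0.1048j  V(n4)=0.05424-0.1527j

0.004976-0.01401j A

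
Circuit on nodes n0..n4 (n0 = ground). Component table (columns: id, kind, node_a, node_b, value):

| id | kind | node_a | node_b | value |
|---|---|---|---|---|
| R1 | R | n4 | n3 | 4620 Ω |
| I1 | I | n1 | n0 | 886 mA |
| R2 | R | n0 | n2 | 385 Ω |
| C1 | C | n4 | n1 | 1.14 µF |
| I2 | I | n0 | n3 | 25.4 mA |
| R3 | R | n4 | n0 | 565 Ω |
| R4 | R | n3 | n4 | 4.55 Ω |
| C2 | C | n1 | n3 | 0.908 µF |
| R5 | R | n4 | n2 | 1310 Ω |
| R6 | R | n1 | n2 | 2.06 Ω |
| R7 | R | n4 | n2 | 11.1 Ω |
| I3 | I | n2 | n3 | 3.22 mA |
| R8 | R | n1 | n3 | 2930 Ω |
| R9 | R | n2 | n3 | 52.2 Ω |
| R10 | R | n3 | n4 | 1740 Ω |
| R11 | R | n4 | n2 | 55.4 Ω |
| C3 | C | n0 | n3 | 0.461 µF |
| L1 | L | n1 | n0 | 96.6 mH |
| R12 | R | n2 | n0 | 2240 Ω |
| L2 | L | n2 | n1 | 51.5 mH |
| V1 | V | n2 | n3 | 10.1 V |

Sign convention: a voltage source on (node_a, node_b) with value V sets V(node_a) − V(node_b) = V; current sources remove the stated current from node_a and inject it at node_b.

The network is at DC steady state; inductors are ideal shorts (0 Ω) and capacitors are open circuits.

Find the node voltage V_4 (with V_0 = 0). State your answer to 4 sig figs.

Apply KCL at each of the 4 non-ground nodes and solve the resulting linear system.
Node n1: branches {I1, C1, C2, R6, R8, L1, L2} → V_1 = 0.000
Node n2: branches {R2, R5, R6, R7, I3, R9, R11, R12, L2, V1} → V_2 = 0.000
Node n3: branches {R1, I2, R4, C2, I3, R8, R9, R10, C3, V1} → V_3 = -10.10
Node n4: branches {R1, C1, R3, R4, R5, R7, R10, R11} → V_4 = -6.725
Source currents: i(L1)=-0.8487, i(L2)=0.04075, i(V1)=-0.9699

-6.725 V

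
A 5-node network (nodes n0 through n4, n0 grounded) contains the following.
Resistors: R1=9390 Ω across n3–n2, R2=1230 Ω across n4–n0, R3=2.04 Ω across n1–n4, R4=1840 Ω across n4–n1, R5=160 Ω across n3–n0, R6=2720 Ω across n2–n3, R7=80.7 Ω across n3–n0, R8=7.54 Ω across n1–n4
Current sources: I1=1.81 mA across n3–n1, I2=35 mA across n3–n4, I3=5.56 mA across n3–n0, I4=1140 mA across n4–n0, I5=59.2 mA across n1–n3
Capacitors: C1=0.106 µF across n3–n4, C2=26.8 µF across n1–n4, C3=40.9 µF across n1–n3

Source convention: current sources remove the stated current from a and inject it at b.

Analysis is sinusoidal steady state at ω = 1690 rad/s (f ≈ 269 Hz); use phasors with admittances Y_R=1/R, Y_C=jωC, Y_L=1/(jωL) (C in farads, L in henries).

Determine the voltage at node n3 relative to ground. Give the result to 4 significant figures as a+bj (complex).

-58.81-0.6755j V

MNA unknowns: 4 node voltages V₁..V_4
R1: Y=0.0001065+0.000j on G[3,2]
R2: Y=0.0008130+0.000j on G[4,0]
I1: z[3]−=0.00181, z[1]+=0.00181
I2: z[3]−=0.035, z[4]+=0.035
I3: z[3]−=0.00556, z[0]+=0.00556
C1: Y=0.000+0.0001791j on G[3,4]
C2: Y=0.000+0.04529j on G[1,4]
R3: Y=0.4902+0.000j on G[1,4]
C3: Y=0.000+0.06912j on G[1,3]
R4: Y=0.0005435+0.000j on G[4,1]
R5: Y=0.006250+0.000j on G[3,0]
R6: Y=0.0003676+0.000j on G[2,3]
I4: z[4]−=1.14, z[0]+=1.14
R7: Y=0.01239+0.000j on G[3,0]
R8: Y=0.1326+0.000j on G[1,4]
I5: z[1]−=0.0592, z[3]+=0.0592
solve → V1=-58.98+15.39j, V2=-58.81-0.6755j, V3=-58.81-0.6755j, V4=-60.66+15.49j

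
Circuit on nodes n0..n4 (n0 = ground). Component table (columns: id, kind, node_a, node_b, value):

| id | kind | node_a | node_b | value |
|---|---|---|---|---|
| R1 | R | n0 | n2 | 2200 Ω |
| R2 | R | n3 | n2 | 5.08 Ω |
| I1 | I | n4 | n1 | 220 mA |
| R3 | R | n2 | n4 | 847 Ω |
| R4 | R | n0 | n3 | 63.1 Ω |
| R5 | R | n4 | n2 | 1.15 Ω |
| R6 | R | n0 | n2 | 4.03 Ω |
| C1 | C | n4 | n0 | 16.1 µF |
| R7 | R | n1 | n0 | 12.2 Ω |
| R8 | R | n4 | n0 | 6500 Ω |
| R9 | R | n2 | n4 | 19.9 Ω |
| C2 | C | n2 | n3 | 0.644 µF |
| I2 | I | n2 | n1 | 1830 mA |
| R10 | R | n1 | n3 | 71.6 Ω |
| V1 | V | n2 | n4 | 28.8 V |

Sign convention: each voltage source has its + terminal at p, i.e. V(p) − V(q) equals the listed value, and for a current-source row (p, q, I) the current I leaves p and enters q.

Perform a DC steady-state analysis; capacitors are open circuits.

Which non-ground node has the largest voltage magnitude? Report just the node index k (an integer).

4

MNA unknowns: 4 node voltages V₁..V_4 plus 1 source current (V1)
R1: Y=0.0004545 on G[0,2]
R2: Y=0.1969 on G[3,2]
I1: z[4]−=0.22, z[1]+=0.22
R3: Y=0.001181 on G[2,4]
R4: Y=0.01585 on G[0,3]
R5: Y=0.8696 on G[4,2]
R6: Y=0.2481 on G[0,2]
C1: Y=0.000 on G[4,0]
R7: Y=0.08197 on G[1,0]
R8: Y=0.0001538 on G[4,0]
R9: Y=0.05025 on G[2,4]
C2: Y=0.000 on G[2,3]
I2: z[2]−=1.83, z[1]+=1.83
R10: Y=0.01397 on G[1,3]
V1: row V2−V4=28.8, i_V1 at 2,4
solve → V1=20.73, V2=-6.533, V3=-4.396, V4=-35.33
aux → i_V1=-26.31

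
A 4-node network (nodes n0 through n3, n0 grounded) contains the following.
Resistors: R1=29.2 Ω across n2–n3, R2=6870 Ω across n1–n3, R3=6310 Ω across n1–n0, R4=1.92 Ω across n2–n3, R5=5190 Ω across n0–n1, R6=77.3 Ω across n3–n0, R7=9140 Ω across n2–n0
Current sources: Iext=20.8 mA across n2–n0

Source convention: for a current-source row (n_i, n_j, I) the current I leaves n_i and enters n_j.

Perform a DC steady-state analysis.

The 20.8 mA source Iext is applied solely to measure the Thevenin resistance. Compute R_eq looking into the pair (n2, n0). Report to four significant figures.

R_eq = 77.82 Ω

Element admittances at DC:
  Y(R1) = 0.03425 S between n2,n3
  Y(R2) = 0.0001456 S between n1,n3
  Y(R3) = 0.0001585 S between n1,n0
  Y(R4) = 0.5208 S between n2,n3
  Y(R5) = 0.0001927 S between n0,n1
  Y(R6) = 0.01294 S between n3,n0
  Y(R7) = 0.0001094 S between n2,n0
  Iext: injects 0.0208 A into n0 (from n2)
Assemble and solve the 3×3 MNA system:
  V(n1)=-0.4635  V(n2)=-1.619  V(n3)=-1.582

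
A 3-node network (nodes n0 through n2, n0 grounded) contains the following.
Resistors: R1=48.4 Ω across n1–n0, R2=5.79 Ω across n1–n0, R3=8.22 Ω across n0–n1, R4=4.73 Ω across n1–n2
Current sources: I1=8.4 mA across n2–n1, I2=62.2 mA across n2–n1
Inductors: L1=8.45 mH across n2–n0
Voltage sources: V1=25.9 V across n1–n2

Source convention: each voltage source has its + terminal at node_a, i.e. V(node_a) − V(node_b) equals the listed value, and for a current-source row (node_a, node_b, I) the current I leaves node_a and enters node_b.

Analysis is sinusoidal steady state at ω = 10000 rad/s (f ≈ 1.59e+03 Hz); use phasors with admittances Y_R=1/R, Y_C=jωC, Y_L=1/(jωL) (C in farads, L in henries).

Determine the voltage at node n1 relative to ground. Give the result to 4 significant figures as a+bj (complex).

MNA unknowns: 2 node voltages V₁..V_2 plus 1 source current (V1)
R1: Y=0.02066+0.000j on G[1,0]
I1: z[2]−=0.0084, z[1]+=0.0084
R2: Y=0.1727+0.000j on G[1,0]
I2: z[2]−=0.0622, z[1]+=0.0622
R3: Y=0.1217+0.000j on G[0,1]
L1: Y=0.000-0.01183j on G[2,0]
R4: Y=0.2114+0.000j on G[1,2]
V1: row V1−V2=25.9, i_V1 at 1,2
solve → V1=0.03650-0.9716j, V2=-25.86-0.9716j
aux → i_V1=-5.417+0.3061j

0.03650-0.9716j V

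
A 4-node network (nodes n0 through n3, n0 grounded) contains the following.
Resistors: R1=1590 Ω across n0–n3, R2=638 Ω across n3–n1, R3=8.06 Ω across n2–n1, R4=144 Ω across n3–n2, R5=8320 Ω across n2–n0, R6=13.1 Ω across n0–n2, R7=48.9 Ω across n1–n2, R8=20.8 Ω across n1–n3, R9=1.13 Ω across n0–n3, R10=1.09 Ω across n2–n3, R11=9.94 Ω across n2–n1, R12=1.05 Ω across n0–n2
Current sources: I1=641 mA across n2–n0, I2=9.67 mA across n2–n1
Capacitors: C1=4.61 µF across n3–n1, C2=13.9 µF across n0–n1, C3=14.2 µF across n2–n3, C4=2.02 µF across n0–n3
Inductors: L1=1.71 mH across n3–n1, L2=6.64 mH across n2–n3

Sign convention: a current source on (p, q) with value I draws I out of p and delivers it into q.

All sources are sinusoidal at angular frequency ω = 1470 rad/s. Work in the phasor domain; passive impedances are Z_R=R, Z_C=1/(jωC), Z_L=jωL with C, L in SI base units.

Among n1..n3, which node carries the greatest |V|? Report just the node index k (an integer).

2

Element admittances at ω=1470 rad/s:
  Y(R1) = 0.0006289+0.000j S between n0,n3
  Y(R2) = 0.001567+0.000j S between n3,n1
  I1: injects 0.641 A into n0 (from n2)
  Y(R3) = 0.1241+0.000j S between n2,n1
  Y(R4) = 0.006944+0.000j S between n3,n2
  Y(C1) = 0.000+0.006777j S between n3,n1
  Y(R5) = 0.0001202+0.000j S between n2,n0
  Y(L1) = 0.000-0.3978j S between n3,n1
  Y(C2) = 0.000+0.02043j S between n0,n1
  Y(C3) = 0.000+0.02087j S between n2,n3
  Y(L2) = 0.000-0.1025j S between n2,n3
  Y(R6) = 0.07634+0.000j S between n0,n2
  Y(R7) = 0.02045+0.000j S between n1,n2
  Y(R8) = 0.04808+0.000j S between n1,n3
  Y(R9) = 0.8850+0.000j S between n0,n3
  Y(R10) = 0.9174+0.000j S between n2,n3
  Y(R11) = 0.1006+0.000j S between n2,n1
  Y(C4) = 0.000+0.002969j S between n0,n3
  Y(R12) = 0.9524+0.000j S between n0,n2
  I2: injects 0.00967 A into n1 (from n2)
Assemble and solve the 3×3 MNA system:
  V(n1)=-0.2803-0.04721j  V(n2)=-0.4241-0.006275j  V(n3)=-0.2322+0.01454j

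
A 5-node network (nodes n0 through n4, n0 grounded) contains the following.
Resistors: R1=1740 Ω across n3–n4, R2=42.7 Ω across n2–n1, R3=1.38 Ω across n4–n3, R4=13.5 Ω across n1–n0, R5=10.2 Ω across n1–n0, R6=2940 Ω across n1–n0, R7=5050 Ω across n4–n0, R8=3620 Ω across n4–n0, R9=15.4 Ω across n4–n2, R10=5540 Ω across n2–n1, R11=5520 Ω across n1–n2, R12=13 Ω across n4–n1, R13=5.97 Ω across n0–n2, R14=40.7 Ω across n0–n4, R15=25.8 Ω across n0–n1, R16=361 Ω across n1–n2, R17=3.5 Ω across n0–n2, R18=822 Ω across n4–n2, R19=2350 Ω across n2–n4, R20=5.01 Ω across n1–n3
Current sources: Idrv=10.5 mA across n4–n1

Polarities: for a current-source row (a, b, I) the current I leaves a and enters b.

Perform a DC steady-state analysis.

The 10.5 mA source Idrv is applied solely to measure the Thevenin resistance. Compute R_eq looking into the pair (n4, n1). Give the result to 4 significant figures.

MNA unknowns: 4 node voltages V₁..V_4
R1: Y=0.0005747 on G[3,4]
R2: Y=0.02342 on G[2,1]
R3: Y=0.7246 on G[4,3]
R4: Y=0.07407 on G[1,0]
R5: Y=0.09804 on G[1,0]
R6: Y=0.0003401 on G[1,0]
R7: Y=0.0001980 on G[4,0]
R8: Y=0.0002762 on G[4,0]
R9: Y=0.06494 on G[4,2]
R10: Y=0.0001805 on G[2,1]
R11: Y=0.0001812 on G[1,2]
R12: Y=0.07692 on G[4,1]
R13: Y=0.1675 on G[0,2]
R14: Y=0.02457 on G[0,4]
R15: Y=0.03876 on G[0,1]
R16: Y=0.002770 on G[1,2]
R17: Y=0.2857 on G[0,2]
R18: Y=0.001217 on G[4,2]
R19: Y=0.0004255 on G[2,4]
R20: Y=0.1996 on G[1,3]
Idrv: z[4]−=0.0105, z[1]+=0.0105
solve → V1=0.009070, V2=-0.002771, V3=-0.01871, V4=-0.02635

R_eq = 3.374 Ω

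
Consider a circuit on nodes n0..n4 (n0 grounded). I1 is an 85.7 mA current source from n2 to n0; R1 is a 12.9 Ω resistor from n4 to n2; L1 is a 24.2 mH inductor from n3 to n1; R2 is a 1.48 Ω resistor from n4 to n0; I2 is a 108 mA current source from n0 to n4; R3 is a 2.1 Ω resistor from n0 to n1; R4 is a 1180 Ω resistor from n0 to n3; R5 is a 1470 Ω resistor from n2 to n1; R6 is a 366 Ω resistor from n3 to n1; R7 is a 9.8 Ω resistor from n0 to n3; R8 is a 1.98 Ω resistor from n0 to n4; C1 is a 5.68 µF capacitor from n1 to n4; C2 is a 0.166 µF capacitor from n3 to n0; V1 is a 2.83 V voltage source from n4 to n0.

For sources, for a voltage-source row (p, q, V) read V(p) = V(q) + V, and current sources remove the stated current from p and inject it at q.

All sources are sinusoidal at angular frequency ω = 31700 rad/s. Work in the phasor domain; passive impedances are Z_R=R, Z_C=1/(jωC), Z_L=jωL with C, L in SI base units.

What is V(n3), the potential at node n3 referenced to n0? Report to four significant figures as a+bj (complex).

Element admittances at ω=31700 rad/s:
  I1: injects 0.0857 A into n0 (from n2)
  Y(R1) = 0.07752+0.000j S between n4,n2
  Y(L1) = 0.000-0.001304j S between n3,n1
  Y(R2) = 0.6757+0.000j S between n4,n0
  I2: injects 0.108 A into n4 (from n0)
  Y(R3) = 0.4762+0.000j S between n0,n1
  Y(R4) = 0.0008475+0.000j S between n0,n3
  Y(R5) = 0.0006803+0.000j S between n2,n1
  Y(R6) = 0.002732+0.000j S between n3,n1
  Y(R7) = 0.1020+0.000j S between n0,n3
  Y(R8) = 0.5051+0.000j S between n0,n4
  Y(C1) = 0.000+0.1801j S between n1,n4
  Y(C2) = 0.000+0.005262j S between n3,n0
  V1: constraint V(n4)−V(n0) = 2.83
Assemble and solve the 5×5 MNA system:
  V(n1)=0.3500+0.9321j  V(n2)=1.713+0.008108j  V(n3)=0.02127+0.01899j  V(n4)=2.830+0.000j
  i(V1)=-3.488-0.4459j

0.02127+0.01899j V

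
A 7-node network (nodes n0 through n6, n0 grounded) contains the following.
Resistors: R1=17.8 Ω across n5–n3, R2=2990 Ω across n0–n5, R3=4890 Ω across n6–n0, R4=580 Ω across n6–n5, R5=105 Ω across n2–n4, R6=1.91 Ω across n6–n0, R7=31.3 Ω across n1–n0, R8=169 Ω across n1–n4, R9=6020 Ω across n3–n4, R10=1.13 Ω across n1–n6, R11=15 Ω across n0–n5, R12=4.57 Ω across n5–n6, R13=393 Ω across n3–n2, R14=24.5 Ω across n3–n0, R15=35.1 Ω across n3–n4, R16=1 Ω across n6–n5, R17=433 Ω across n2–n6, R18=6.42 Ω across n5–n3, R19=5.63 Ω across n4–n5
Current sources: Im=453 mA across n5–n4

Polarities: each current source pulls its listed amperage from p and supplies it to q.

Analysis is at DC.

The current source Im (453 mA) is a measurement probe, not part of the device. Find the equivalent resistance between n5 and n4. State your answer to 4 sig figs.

Apply KCL at each of the 6 non-ground nodes and solve the resulting linear system.
Node n1: branches {R7, R8, R10} → V_1 = 0.001928
Node n2: branches {R5, R13, R17} → V_2 = 1.429
Node n3: branches {R1, R9, R13, R14, R15, R18} → V_3 = 0.2029
Node n4: branches {R5, R8, R9, R15, R19, Im} → V_4 = 2.107
Node n5: branches {R1, R2, R4, R11, R12, R16, R18, R19, Im} → V_5 = -0.03014
Node n6: branches {R3, R4, R6, R10, R12, R16, R17} → V_6 = -0.01208

R_eq = 4.717 Ω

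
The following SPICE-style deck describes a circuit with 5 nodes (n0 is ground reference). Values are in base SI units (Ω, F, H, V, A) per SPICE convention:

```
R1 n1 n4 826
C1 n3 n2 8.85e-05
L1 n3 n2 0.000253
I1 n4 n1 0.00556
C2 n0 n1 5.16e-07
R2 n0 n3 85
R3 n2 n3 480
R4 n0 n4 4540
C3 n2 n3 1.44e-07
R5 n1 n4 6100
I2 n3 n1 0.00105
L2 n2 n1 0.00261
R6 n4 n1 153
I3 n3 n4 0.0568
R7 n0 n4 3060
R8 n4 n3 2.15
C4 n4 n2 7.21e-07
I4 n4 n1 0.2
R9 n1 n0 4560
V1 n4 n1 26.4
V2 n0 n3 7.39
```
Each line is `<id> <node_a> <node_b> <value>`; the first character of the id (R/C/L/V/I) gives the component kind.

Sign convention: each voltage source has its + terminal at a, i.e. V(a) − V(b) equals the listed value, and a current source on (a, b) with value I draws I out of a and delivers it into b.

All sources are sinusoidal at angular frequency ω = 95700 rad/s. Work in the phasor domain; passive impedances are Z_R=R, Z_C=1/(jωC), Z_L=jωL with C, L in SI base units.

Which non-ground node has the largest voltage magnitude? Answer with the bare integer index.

1

Apply KCL at each of the 4 non-ground nodes and solve the resulting linear system.
Node n1: branches {R1, I1, C2, R5, I2, L2, R6, I4, R9, V1} → V_1 = -32.88+3.133j
Node n2: branches {C1, L1, R3, C3, L2, C4} → V_2 = -7.371+0.02394j
Node n3: branches {C1, L1, R2, R3, C3, I2, I3, R8, V2} → V_3 = -7.390+0.000j
Node n4: branches {R1, I1, R4, R5, R6, I3, R7, R8, C4, I4, V1} → V_4 = -6.475+3.133j
Source currents: i(V1)=-0.5649-1.521j, i(V2)=-0.2524-1.621j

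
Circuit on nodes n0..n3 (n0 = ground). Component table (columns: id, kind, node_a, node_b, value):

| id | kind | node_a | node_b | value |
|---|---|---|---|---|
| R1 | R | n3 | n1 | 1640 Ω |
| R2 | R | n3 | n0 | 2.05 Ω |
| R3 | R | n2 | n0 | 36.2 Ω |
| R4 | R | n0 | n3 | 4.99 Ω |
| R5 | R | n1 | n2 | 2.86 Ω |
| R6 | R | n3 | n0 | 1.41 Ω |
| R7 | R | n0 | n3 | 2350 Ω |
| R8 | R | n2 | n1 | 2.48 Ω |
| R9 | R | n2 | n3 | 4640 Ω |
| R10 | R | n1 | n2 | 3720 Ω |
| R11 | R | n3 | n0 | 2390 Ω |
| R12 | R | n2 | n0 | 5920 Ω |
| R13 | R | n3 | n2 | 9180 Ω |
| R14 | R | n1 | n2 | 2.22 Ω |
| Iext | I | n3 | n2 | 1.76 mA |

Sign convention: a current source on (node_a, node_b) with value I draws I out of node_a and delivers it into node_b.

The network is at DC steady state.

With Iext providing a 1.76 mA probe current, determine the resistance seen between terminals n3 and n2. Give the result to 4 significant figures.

R_eq = 35.48 Ω

MNA unknowns: 3 node voltages V₁..V_3
R1: Y=0.0006098 on G[3,1]
R2: Y=0.4878 on G[3,0]
R3: Y=0.02762 on G[2,0]
R4: Y=0.2004 on G[0,3]
R5: Y=0.3497 on G[1,2]
R6: Y=0.7092 on G[3,0]
R7: Y=0.0004255 on G[0,3]
R8: Y=0.4032 on G[2,1]
R9: Y=0.0002155 on G[2,3]
R10: Y=0.0002688 on G[1,2]
R11: Y=0.0004184 on G[3,0]
R12: Y=0.0001689 on G[2,0]
R13: Y=0.0001089 on G[3,2]
R14: Y=0.4505 on G[1,2]
Iext: z[3]−=0.00176, z[2]+=0.00176
solve → V1=0.06119, V2=0.06123, V3=-0.001217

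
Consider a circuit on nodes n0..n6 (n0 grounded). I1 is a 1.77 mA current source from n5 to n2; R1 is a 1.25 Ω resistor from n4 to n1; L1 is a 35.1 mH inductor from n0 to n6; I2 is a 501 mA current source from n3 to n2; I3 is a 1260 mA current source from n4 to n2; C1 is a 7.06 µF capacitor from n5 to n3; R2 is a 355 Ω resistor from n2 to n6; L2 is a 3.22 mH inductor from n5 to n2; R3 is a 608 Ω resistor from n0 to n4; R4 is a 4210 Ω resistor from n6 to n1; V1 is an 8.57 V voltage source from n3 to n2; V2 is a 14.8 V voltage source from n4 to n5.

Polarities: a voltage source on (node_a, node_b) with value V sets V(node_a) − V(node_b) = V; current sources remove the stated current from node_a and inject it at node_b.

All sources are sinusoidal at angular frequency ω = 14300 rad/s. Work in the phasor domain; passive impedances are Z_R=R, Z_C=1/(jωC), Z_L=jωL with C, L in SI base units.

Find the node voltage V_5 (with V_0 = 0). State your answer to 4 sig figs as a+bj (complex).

1.210+1.181j V

Apply KCL at each of the 6 non-ground nodes and solve the resulting linear system.
Node n1: branches {R1, R4} → V_1 = 16.01+1.176j
Node n2: branches {I1, I2, I3, R2, L2, V1} → V_2 = -9.641-15.12j
Node n3: branches {I2, C1, V1} → V_3 = -1.071-15.12j
Node n4: branches {R1, I3, R3, V2} → V_4 = 16.01+1.181j
Node n5: branches {I1, C1, L2, V2} → V_5 = 1.210+1.181j
Node n6: branches {L1, R2, R4} → V_6 = 0.9746-13.22j
Source currents: i(V1)=-2.147+0.2303j, i(V2)=-1.290-0.005361j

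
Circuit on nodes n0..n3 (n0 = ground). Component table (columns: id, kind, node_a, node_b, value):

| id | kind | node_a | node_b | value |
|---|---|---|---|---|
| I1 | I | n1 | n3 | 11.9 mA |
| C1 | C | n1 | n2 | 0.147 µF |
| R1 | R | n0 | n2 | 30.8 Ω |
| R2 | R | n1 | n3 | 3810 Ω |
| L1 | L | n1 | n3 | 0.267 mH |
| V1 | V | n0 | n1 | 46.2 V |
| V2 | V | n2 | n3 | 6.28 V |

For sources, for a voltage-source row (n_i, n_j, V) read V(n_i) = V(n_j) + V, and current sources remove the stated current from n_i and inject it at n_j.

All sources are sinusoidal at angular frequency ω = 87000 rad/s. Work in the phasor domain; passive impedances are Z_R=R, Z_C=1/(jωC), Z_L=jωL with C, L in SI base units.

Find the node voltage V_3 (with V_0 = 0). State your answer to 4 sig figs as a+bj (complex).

-23.43+18.60j V

MNA unknowns: 3 node voltages V₁..V_3 plus 2 source currents (V1, V2)
I1: z[1]−=0.0119, z[3]+=0.0119
C1: Y=0.000+0.01279j on G[1,2]
R1: Y=0.03247+0.000j on G[0,2]
R2: Y=0.0002625+0.000j on G[1,3]
L1: Y=0.000-0.04305j on G[1,3]
V1: row V0−V1=46.2, i_V1 at 0,1
V2: row V2−V3=6.28, i_V2 at 2,3
solve → V1=-46.20+0.000j, V2=-17.15+18.60j, V3=-23.43+18.60j
aux → i_V1=-0.5568+0.6038j, i_V2=0.7947-0.9753j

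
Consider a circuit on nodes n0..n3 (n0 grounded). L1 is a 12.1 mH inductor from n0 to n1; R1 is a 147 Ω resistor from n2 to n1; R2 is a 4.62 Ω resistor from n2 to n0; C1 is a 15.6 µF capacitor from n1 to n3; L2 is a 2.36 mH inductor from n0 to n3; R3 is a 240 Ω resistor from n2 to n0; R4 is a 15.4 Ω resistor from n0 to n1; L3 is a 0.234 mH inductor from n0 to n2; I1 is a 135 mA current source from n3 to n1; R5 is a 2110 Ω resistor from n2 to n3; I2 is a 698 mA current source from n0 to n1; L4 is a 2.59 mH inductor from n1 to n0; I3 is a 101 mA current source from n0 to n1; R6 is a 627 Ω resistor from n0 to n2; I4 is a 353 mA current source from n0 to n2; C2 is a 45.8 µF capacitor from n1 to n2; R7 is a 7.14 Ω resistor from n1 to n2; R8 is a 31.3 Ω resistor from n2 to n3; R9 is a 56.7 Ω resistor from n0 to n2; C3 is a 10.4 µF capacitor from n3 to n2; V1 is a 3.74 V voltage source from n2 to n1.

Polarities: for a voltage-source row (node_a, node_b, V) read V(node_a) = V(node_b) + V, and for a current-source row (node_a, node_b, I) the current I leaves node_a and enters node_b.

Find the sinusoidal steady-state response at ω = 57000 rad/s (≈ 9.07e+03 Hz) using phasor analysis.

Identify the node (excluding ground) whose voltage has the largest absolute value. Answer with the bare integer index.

Element admittances at ω=57000 rad/s:
  Y(L1) = 0.000-0.001450j S between n0,n1
  Y(R1) = 0.006803+0.000j S between n2,n1
  Y(R2) = 0.2165+0.000j S between n2,n0
  Y(C1) = 0.000+0.8892j S between n1,n3
  Y(L2) = 0.000-0.007434j S between n0,n3
  Y(R3) = 0.004167+0.000j S between n2,n0
  Y(R4) = 0.06494+0.000j S between n0,n1
  Y(L3) = 0.000-0.07497j S between n0,n2
  I1: injects 0.135 A into n1 (from n3)
  Y(R5) = 0.0004739+0.000j S between n2,n3
  I2: injects 0.698 A into n1 (from n0)
  Y(L4) = 0.000-0.006774j S between n1,n0
  I3: injects 0.101 A into n1 (from n0)
  Y(R6) = 0.001595+0.000j S between n0,n2
  I4: injects 0.353 A into n2 (from n0)
  Y(C2) = 0.000+2.611j S between n1,n2
  Y(R7) = 0.1401+0.000j S between n1,n2
  Y(R8) = 0.03195+0.000j S between n2,n3
  Y(R9) = 0.01764+0.000j S between n0,n2
  Y(C3) = 0.000+0.5928j S between n3,n2
  V1: constraint V(n2)−V(n1) = 3.74
Assemble and solve the 4×4 MNA system:
  V(n1)=0.5061+1.107j  V(n2)=4.246+1.107j  V(n3)=2.011+1.155j
  i(V1)=-1.399-11.03j

2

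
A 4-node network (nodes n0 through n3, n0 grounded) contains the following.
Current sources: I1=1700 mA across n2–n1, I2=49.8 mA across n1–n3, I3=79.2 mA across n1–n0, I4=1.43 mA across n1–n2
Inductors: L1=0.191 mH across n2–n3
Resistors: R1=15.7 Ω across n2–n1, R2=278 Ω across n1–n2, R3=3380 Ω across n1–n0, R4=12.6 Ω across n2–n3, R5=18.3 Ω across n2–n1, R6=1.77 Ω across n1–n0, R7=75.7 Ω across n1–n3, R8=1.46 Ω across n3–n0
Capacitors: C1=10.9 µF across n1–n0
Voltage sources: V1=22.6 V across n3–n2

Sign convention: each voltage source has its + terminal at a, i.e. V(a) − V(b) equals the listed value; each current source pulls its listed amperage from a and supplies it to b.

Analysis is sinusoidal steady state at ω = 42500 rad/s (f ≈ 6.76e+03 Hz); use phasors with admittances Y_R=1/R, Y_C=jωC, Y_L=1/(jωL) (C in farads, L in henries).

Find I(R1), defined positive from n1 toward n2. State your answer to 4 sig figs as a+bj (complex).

1.300+0.03668j A

Element admittances at ω=42500 rad/s:
  I1: injects 1.7 A into n1 (from n2)
  Y(L1) = 0.000-0.1232j S between n2,n3
  Y(R1) = 0.06369+0.000j S between n2,n1
  Y(R2) = 0.003597+0.000j S between n1,n2
  Y(C1) = 0.000+0.4633j S between n1,n0
  I2: injects 0.0498 A into n3 (from n1)
  Y(R3) = 0.0002959+0.000j S between n1,n0
  Y(R4) = 0.07937+0.000j S between n2,n3
  Y(R5) = 0.05464+0.000j S between n2,n1
  I3: injects 0.0792 A into n0 (from n1)
  Y(R6) = 0.5650+0.000j S between n1,n0
  Y(R7) = 0.01321+0.000j S between n1,n3
  Y(R8) = 0.6849+0.000j S between n3,n0
  I4: injects 0.00143 A into n2 (from n1)
  V1: constraint V(n3)−V(n2) = 22.6
Assemble and solve the 4×4 MNA system:
  V(n1)=-1.009+0.6894j  V(n2)=-21.42+0.1136j  V(n3)=1.184+0.1136j
  i(V1)=-2.583+2.714j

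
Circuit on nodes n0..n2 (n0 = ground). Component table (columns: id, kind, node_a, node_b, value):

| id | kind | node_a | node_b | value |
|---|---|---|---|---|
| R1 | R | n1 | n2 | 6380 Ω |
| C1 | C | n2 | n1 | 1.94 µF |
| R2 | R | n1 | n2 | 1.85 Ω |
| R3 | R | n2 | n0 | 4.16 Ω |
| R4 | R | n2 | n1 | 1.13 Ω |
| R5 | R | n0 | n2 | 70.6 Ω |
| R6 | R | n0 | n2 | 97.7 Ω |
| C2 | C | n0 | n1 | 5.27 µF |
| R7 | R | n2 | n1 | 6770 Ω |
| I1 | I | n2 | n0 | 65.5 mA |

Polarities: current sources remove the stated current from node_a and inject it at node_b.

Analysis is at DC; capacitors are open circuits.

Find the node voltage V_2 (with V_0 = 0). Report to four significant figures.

MNA unknowns: 2 node voltages V₁..V_2
R1: Y=0.0001567 on G[1,2]
C1: Y=0.000 on G[2,1]
R2: Y=0.5405 on G[1,2]
R3: Y=0.2404 on G[2,0]
R4: Y=0.8850 on G[2,1]
R5: Y=0.01416 on G[0,2]
R6: Y=0.01024 on G[0,2]
C2: Y=0.000 on G[0,1]
R7: Y=0.0001477 on G[2,1]
I1: z[2]−=0.0655, z[0]+=0.0655
solve → V1=-0.2474, V2=-0.2474

-0.2474 V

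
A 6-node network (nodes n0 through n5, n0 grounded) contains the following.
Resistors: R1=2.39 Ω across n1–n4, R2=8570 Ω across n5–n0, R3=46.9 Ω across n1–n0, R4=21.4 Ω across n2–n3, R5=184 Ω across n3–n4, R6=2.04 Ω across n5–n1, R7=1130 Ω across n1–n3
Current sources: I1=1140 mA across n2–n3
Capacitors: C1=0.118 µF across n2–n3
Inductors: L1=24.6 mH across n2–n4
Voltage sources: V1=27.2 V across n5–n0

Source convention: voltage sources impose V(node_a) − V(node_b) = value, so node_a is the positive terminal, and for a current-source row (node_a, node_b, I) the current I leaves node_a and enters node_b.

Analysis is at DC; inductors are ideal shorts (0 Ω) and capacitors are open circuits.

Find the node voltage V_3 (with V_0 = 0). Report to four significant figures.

Apply KCL at each of the 5 non-ground nodes and solve the resulting linear system.
Node n1: branches {R1, R3, R6, R7} → V_1 = 26.07
Node n2: branches {I1, C1, R4, L1} → V_2 = 26.02
Node n3: branches {I1, C1, R4, R5, R7} → V_3 = 47.51
Node n4: branches {R1, R5, L1} → V_4 = 26.02
Node n5: branches {R2, R6, V1} → V_5 = 27.20
Source currents: i(L1)=-0.1358, i(V1)=-0.5590

47.51 V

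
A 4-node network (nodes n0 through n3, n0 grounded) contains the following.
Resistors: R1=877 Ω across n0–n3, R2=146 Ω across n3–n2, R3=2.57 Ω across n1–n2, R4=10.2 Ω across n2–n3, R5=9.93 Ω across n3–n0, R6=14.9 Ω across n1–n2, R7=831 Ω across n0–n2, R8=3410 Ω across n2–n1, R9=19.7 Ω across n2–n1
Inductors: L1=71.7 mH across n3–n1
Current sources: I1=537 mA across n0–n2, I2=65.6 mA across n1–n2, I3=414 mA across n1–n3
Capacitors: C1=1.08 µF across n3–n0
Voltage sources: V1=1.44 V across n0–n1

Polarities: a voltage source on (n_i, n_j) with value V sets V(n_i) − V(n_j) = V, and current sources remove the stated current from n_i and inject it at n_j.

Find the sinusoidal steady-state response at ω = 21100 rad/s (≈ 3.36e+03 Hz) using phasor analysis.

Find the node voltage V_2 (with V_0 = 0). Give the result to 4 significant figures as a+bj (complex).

Element admittances at ω=21100 rad/s:
  Y(R1) = 0.001140+0.000j S between n0,n3
  Y(L1) = 0.000-0.0006610j S between n3,n1
  Y(R2) = 0.006849+0.000j S between n3,n2
  I1: injects 0.537 A into n2 (from n0)
  I2: injects 0.0656 A into n2 (from n1)
  I3: injects 0.414 A into n3 (from n1)
  Y(R3) = 0.3891+0.000j S between n1,n2
  Y(R4) = 0.09804+0.000j S between n2,n3
  Y(R5) = 0.1007+0.000j S between n3,n0
  Y(R6) = 0.06711+0.000j S between n1,n2
  Y(R7) = 0.001203+0.000j S between n0,n2
  Y(C1) = 0.000+0.02279j S between n3,n0
  Y(R8) = 0.0002933+0.000j S between n2,n1
  Y(R9) = 0.05076+0.000j S between n2,n1
  V1: constraint V(n0)−V(n1) = 1.44
Assemble and solve the 4×4 MNA system:
  V(n1)=-1.440+0.000j  V(n2)=0.1420-0.04021j  V(n3)=2.049-0.2352j
  i(V1)=-0.3227+0.02271j

0.1420-0.04021j V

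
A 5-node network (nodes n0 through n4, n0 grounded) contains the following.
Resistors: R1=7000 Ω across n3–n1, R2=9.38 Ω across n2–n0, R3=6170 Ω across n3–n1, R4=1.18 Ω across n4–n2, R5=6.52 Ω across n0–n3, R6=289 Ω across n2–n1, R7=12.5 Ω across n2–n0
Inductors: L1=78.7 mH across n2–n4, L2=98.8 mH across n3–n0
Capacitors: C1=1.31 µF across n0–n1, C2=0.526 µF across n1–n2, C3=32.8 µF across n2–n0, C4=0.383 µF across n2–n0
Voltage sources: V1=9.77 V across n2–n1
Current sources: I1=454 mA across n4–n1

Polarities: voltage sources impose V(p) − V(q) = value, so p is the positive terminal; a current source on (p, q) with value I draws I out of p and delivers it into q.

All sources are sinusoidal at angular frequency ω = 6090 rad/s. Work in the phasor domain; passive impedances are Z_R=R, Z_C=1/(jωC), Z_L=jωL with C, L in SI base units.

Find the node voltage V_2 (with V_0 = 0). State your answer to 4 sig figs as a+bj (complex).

0.2141+0.1764j V

Element admittances at ω=6090 rad/s:
  Y(R1) = 0.0001429+0.000j S between n3,n1
  Y(R2) = 0.1066+0.000j S between n2,n0
  Y(R3) = 0.0001621+0.000j S between n3,n1
  Y(L1) = 0.000-0.002086j S between n2,n4
  Y(C1) = 0.000+0.007978j S between n0,n1
  Y(C2) = 0.000+0.003203j S between n1,n2
  Y(R4) = 0.8475+0.000j S between n4,n2
  Y(C3) = 0.000+0.1998j S between n2,n0
  Y(L2) = 0.000-0.001662j S between n3,n0
  Y(C4) = 0.000+0.002332j S between n2,n0
  Y(R5) = 0.1534+0.000j S between n0,n3
  Y(R6) = 0.003460+0.000j S between n2,n1
  Y(R7) = 0.08000+0.000j S between n2,n0
  V1: constraint V(n2)−V(n1) = 9.77
  I1: injects 0.454 A into n1 (from n4)
Assemble and solve the 5×5 MNA system:
  V(n1)=-9.556+0.1764j  V(n2)=0.2141+0.1764j  V(n3)=-0.01896+0.0001449j  V(n4)=-0.3216+0.1750j
  i(V1)=-0.4921-0.1075j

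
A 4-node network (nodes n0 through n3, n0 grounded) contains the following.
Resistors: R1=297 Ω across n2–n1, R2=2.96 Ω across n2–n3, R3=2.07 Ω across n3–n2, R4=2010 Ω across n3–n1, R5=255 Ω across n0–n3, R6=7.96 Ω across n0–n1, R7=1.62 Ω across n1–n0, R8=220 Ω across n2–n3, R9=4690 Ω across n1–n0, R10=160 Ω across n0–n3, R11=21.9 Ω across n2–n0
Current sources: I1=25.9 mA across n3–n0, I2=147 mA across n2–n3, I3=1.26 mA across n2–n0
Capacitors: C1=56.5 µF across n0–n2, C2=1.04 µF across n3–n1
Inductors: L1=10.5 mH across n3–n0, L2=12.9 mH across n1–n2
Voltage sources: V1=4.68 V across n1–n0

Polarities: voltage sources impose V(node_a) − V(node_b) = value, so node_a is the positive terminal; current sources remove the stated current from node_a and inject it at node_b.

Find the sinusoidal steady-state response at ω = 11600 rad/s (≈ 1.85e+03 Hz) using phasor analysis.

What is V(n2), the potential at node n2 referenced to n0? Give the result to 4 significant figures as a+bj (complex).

Element admittances at ω=11600 rad/s:
  Y(R1) = 0.003367+0.000j S between n2,n1
  I1: injects 0.0259 A into n0 (from n3)
  Y(R2) = 0.3378+0.000j S between n2,n3
  Y(R3) = 0.4831+0.000j S between n3,n2
  Y(C1) = 0.000+0.6554j S between n0,n2
  Y(R4) = 0.0004975+0.000j S between n3,n1
  Y(C2) = 0.000+0.01206j S between n3,n1
  Y(R5) = 0.003922+0.000j S between n0,n3
  Y(L1) = 0.000-0.008210j S between n3,n0
  Y(R6) = 0.1256+0.000j S between n0,n1
  Y(R7) = 0.6173+0.000j S between n1,n0
  Y(L2) = 0.000-0.006683j S between n1,n2
  Y(R8) = 0.004545+0.000j S between n2,n3
  I2: injects 0.147 A into n3 (from n2)
  Y(R9) = 0.0002132+0.000j S between n1,n0
  Y(R10) = 0.006250+0.000j S between n0,n3
  Y(R11) = 0.04566+0.000j S between n2,n0
  I3: injects 0.00126 A into n0 (from n2)
  V1: constraint V(n1)−V(n0) = 4.68
Assemble and solve the 4×4 MNA system:
  V(n1)=4.680+0.000j  V(n2)=0.03489+0.01912j  V(n3)=0.1825+0.08556j
  i(V1)=-3.497-0.02311j

0.03489+0.01912j V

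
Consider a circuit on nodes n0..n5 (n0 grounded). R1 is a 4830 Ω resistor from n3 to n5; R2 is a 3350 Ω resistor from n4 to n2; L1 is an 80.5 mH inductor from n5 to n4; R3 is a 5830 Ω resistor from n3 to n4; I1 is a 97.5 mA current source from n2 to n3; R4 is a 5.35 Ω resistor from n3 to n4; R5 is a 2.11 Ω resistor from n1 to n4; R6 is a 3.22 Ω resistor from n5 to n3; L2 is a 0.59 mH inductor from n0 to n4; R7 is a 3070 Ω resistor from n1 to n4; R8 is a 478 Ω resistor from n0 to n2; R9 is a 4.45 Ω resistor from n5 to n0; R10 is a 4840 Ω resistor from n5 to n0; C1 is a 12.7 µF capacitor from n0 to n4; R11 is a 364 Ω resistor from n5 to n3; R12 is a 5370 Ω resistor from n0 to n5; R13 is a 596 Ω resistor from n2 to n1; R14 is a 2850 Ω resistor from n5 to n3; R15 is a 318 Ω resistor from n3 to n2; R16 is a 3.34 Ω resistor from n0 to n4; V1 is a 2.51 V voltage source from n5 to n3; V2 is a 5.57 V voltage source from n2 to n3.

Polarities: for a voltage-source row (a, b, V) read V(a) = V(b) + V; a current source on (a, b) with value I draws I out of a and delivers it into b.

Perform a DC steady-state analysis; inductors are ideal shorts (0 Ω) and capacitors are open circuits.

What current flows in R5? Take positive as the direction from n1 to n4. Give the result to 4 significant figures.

Element admittances at DC:
  Y(R1) = 0.0002070 S between n3,n5
  Y(R2) = 0.0002985 S between n4,n2
  L1: short n5↔n4 (DC inductor)
  Y(R3) = 0.0001715 S between n3,n4
  I1: injects 0.0975 A into n3 (from n2)
  Y(R4) = 0.1869 S between n3,n4
  Y(R5) = 0.4739 S between n1,n4
  Y(R6) = 0.3106 S between n5,n3
  L2: short n0↔n4 (DC inductor)
  Y(R7) = 0.0003257 S between n1,n4
  Y(R8) = 0.002092 S between n0,n2
  Y(R9) = 0.2247 S between n5,n0
  Y(R10) = 0.0002066 S between n5,n0
  Y(C1) = 0.000 S between n0,n4
  Y(R11) = 0.002747 S between n5,n3
  Y(R12) = 0.0001862 S between n0,n5
  Y(R13) = 0.001678 S between n2,n1
  Y(R14) = 0.0003509 S between n5,n3
  Y(R15) = 0.003145 S between n3,n2
  Y(R16) = 0.2994 S between n0,n4
  V1: constraint V(n5)−V(n3) = 2.51
  V2: constraint V(n2)−V(n3) = 5.57
Assemble and solve the 9×9 MNA system:
  V(n1)=0.01079  V(n2)=3.060  V(n3)=-2.510  V(n4)=0.000  V(n5)=0.000
  i(L1)=0.4572  i(L2)=0.006402  i(V1)=-1.245  i(V2)=-0.1274

0.005113 A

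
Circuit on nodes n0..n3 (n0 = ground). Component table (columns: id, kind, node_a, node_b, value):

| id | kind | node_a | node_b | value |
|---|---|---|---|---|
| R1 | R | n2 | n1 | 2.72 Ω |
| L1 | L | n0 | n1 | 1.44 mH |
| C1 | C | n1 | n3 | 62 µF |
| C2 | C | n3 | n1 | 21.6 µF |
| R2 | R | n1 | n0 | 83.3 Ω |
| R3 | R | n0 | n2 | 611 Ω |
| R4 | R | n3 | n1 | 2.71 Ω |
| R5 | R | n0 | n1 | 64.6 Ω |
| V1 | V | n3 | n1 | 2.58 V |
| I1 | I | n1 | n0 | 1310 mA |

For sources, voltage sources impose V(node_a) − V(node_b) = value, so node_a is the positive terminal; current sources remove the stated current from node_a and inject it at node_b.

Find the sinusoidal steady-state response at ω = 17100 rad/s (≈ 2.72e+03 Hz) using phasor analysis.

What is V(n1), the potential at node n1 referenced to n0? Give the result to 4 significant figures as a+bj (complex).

Apply KCL at each of the 3 non-ground nodes and solve the resulting linear system.
Node n1: branches {R1, L1, C1, C2, R2, R4, R5, V1, I1} → V_1 = -15.27-21.31j
Node n2: branches {R1, R3} → V_2 = -15.21-21.21j
Node n3: branches {C1, C2, R4, V1} → V_3 = -12.69-21.31j
Source currents: i(V1)=-0.9520-3.688j

-15.27-21.31j V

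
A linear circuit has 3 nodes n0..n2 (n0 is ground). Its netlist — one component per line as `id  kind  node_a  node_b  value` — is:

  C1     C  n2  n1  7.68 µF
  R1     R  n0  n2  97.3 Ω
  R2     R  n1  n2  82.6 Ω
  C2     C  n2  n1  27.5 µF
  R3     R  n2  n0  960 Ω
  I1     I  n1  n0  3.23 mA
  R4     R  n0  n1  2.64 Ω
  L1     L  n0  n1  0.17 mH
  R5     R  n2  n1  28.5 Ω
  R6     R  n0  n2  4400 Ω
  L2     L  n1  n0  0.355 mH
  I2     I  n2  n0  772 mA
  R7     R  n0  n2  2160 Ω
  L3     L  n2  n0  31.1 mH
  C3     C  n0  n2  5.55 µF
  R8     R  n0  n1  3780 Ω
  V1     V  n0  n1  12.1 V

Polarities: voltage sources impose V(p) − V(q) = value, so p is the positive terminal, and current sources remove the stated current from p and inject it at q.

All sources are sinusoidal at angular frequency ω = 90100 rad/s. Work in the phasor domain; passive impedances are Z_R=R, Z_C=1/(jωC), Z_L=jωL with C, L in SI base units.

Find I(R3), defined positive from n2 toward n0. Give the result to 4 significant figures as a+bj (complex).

-0.01089+0.0002055j A

MNA unknowns: 2 node voltages V₁..V_2 plus 1 source current (V1)
C1: Y=0.000+0.6920j on G[2,1]
R1: Y=0.01028+0.000j on G[0,2]
R2: Y=0.01211+0.000j on G[1,2]
C2: Y=0.000+2.478j on G[2,1]
R3: Y=0.001042+0.000j on G[2,0]
I1: z[1]−=0.00323, z[0]+=0.00323
R4: Y=0.3788+0.000j on G[0,1]
L1: Y=0.000-0.06529j on G[0,1]
R5: Y=0.03509+0.000j on G[2,1]
R6: Y=0.0002273+0.000j on G[0,2]
L2: Y=0.000-0.03126j on G[1,0]
I2: z[2]−=0.772, z[0]+=0.772
R7: Y=0.0004630+0.000j on G[0,2]
L3: Y=0.000-0.0003569j on G[2,0]
C3: Y=0.000+0.5001j on G[0,2]
R8: Y=0.0002646+0.000j on G[0,1]
V1: row V0−V1=12.1, i_V1 at 0,1
solve → V1=-12.10+0.000j, V2=-10.46+0.1973j
aux → i_V1=-4.035-4.054j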